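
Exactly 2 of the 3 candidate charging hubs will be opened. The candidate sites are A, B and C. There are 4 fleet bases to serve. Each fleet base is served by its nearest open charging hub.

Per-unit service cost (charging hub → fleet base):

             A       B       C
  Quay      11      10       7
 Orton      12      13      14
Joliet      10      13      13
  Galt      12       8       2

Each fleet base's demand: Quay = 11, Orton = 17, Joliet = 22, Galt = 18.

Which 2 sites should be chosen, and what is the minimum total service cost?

Choose A and C; total service cost 537.

With exactly 2 open, each fleet base uses its cheapest among the chosen.
{A, C}: Quay→C 7·11=77, Orton→A 12·17=204, Joliet→A 10·22=220, Galt→C 2·18=36. Service cost 537.
{B, C}: service cost 620
{A, B}: service cost 678
Among all 3 size-2 choices, {A, C} is lowest.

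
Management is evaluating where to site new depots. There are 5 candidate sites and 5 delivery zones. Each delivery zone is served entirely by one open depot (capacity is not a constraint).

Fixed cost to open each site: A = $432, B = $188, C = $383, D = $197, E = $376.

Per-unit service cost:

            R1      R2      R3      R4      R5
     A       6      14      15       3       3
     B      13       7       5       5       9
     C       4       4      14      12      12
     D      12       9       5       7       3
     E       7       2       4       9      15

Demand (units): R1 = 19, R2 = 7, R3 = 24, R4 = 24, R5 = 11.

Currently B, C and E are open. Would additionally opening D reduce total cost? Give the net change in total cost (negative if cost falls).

Current service cost with {B, C, E}: 405.
Adding D: each delivery zone re-picks its cheapest; new service cost 339, saving 66.
Extra fixed cost: 197. Net change = 197 − 66 = 131.
(Totals: 1352 → 1483.)

No — net change +131 (cost rises by 131).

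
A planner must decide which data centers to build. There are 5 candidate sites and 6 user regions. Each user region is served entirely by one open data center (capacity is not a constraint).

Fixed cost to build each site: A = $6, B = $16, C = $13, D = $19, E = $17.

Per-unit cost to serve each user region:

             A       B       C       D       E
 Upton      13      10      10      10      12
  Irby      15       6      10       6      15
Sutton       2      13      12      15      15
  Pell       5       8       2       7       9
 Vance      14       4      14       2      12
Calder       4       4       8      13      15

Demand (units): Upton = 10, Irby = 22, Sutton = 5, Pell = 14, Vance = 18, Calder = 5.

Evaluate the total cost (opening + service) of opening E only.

Each user region is assigned to its cheapest site among the open ones.
{E}: Upton→E 12·10=120, Irby→E 15·22=330, Sutton→E 15·5=75, Pell→E 9·14=126, Vance→E 12·18=216, Calder→E 15·5=75. Service 942; fixed 17; total 959.

Total cost: 959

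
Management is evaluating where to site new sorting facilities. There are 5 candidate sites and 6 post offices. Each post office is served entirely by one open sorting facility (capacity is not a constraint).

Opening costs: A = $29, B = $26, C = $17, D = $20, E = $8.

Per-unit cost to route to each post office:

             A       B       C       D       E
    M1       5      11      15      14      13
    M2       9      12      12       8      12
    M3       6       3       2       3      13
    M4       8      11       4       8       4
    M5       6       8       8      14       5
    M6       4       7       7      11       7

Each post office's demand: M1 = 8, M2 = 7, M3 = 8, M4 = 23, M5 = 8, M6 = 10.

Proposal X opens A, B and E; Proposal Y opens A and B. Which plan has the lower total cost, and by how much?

Proposal X is cheaper by 92.

Proposal X: {A, B, E}: M1→A 5·8=40, M2→A 9·7=63, M3→B 3·8=24, M4→E 4·23=92, M5→E 5·8=40, M6→A 4·10=40. Service 299; fixed 63; total 362.
Proposal Y: {A, B}: M1→A 5·8=40, M2→A 9·7=63, M3→B 3·8=24, M4→A 8·23=184, M5→A 6·8=48, M6→A 4·10=40. Service 399; fixed 55; total 454.
Difference: |362 − 454| = 92.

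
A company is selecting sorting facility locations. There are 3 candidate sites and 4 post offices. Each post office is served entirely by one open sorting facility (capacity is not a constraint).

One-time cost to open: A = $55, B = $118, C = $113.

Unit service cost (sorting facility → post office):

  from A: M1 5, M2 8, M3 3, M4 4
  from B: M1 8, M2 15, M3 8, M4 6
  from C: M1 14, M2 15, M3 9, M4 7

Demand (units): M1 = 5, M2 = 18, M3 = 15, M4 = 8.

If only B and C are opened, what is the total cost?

Each post office is assigned to its cheapest site among the open ones.
{B, C}: M1→B 8·5=40, M2→B 15·18=270, M3→B 8·15=120, M4→B 6·8=48. Service 478; fixed 231; total 709.

Total cost: 709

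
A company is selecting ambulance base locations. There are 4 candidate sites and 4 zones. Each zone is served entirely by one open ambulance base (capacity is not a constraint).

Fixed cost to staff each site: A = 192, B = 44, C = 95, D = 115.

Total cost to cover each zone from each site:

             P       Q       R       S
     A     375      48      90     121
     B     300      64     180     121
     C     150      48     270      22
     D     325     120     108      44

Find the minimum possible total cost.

For any fixed open set, each zone goes to its cheapest open site; total = fixed + service.
{C, D}: P→C 150, Q→C 48, R→D 108, S→C 22. Service 328; fixed 210; total 538.
{B, C}: service 400 + fixed 139 = 539
{B, C, D}: service 328 + fixed 254 = 582
{A, B, C, D}: service 310 + fixed 446 = 756
(All 15 nonempty subsets were checked; C and D is lowest.)

Minimum total cost: 538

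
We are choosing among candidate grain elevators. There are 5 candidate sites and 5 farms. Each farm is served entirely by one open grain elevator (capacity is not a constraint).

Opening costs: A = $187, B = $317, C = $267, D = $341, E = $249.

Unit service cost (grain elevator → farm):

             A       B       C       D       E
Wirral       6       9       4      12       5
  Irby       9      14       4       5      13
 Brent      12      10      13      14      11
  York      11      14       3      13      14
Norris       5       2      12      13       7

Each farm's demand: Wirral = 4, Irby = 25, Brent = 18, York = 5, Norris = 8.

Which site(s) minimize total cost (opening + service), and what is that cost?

Open C only; minimum total cost 728.

For any fixed open set, each farm goes to its cheapest open site; total = fixed + service.
{C}: Wirral→C 4·4=16, Irby→C 4·25=100, Brent→C 13·18=234, York→C 3·5=15, Norris→C 12·8=96. Service 461; fixed 267; total 728.
{A}: Wirral→A 6·4=24, Irby→A 9·25=225, Brent→A 12·18=216, York→A 11·5=55, Norris→A 5·8=40. Service 560; fixed 187; total 747.
{A, C}: Wirral→C 4·4=16, Irby→C 4·25=100, Brent→A 12·18=216, York→C 3·5=15, Norris→A 5·8=40. Service 387; fixed 454; total 841.
{A, B, C, D, E}: Wirral→C 4·4=16, Irby→C 4·25=100, Brent→B 10·18=180, York→C 3·5=15, Norris→B 2·8=16. Service 327; fixed 1361; total 1688.
No other subset beats 728.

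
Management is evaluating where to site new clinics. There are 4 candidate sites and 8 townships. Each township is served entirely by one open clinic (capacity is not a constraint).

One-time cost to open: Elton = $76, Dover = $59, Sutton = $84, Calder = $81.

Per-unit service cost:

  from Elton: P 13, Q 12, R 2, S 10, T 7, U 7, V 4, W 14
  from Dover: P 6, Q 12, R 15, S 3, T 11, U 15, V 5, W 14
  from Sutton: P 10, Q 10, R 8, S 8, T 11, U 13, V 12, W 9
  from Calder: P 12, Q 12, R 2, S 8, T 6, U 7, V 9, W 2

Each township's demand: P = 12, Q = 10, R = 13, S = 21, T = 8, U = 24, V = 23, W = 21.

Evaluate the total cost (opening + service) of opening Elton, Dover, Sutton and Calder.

Each township is assigned to its cheapest site among the open ones.
{Elton, Dover, Sutton, Calder}: P→Dover 6·12=72, Q→Sutton 10·10=100, R→Elton 2·13=26, S→Dover 3·21=63, T→Calder 6·8=48, U→Elton 7·24=168, V→Elton 4·23=92, W→Calder 2·21=42. Service 611; fixed 300; total 911.

Total cost: 911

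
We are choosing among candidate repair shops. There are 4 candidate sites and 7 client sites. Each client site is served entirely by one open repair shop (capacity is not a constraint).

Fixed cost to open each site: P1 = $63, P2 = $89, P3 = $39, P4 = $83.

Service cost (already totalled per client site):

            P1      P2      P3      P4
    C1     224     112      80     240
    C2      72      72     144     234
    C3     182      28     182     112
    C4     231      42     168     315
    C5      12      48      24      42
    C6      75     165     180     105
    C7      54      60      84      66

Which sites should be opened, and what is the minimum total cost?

Open P1 and P2; minimum total cost 547.

For any fixed open set, each client site goes to its cheapest open site; total = fixed + service.
{P1, P2}: C1→P2 112, C2→P1 72, C3→P2 28, C4→P2 42, C5→P1 12, C6→P1 75, C7→P1 54. Service 395; fixed 152; total 547.
{P1, P2, P3}: service 363 + fixed 191 = 554
{P2, P3}: service 471 + fixed 128 = 599
{P1, P2, P3, P4}: service 363 + fixed 274 = 637
No other subset beats 547.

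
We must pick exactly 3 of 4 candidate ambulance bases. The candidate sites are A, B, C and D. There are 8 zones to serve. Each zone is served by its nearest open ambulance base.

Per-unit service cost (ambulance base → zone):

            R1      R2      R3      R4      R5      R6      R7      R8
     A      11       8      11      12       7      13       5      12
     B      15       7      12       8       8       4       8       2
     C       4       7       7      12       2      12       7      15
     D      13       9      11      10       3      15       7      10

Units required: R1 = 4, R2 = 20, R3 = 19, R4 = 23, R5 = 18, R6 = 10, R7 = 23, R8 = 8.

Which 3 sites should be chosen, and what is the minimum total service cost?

With exactly 3 open, each zone uses its cheapest among the chosen.
{A, B, C}: R1→C 4·4=16, R2→B 7·20=140, R3→C 7·19=133, R4→B 8·23=184, R5→C 2·18=36, R6→B 4·10=40, R7→A 5·23=115, R8→B 2·8=16. Service cost 680.
{B, C, D}: service cost 726
{A, B, D}: service cost 802
Among all 4 size-3 choices, {A, B, C} is lowest.

Choose A, B and C; total service cost 680.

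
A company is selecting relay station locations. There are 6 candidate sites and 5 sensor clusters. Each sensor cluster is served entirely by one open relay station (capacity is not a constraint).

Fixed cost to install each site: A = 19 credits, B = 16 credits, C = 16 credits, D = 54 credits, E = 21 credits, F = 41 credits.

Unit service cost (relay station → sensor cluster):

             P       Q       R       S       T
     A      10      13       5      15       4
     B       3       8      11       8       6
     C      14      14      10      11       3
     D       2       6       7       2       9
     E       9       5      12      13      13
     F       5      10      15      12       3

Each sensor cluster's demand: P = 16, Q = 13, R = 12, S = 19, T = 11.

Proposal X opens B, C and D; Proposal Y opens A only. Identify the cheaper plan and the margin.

Proposal X is cheaper by 386.

Proposal X: {B, C, D}: P→D 2·16=32, Q→D 6·13=78, R→D 7·12=84, S→D 2·19=38, T→C 3·11=33. Service 265; fixed 86; total 351.
Proposal Y: {A}: P→A 10·16=160, Q→A 13·13=169, R→A 5·12=60, S→A 15·19=285, T→A 4·11=44. Service 718; fixed 19; total 737.
Difference: |351 − 737| = 386.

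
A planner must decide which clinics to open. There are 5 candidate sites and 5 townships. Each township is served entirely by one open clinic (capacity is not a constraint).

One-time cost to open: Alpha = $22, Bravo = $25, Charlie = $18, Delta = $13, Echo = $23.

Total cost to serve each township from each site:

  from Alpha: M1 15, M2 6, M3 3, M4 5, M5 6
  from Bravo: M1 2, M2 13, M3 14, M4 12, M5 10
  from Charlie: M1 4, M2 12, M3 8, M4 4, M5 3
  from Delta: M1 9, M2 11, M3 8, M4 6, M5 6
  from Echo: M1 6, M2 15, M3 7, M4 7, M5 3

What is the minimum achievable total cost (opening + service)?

Minimum total cost: 49

For any fixed open set, each township goes to its cheapest open site; total = fixed + service.
{Charlie}: M1→Charlie 4, M2→Charlie 12, M3→Charlie 8, M4→Charlie 4, M5→Charlie 3. Service 31; fixed 18; total 49.
{Delta}: M1→Delta 9, M2→Delta 11, M3→Delta 8, M4→Delta 6, M5→Delta 6. Service 40; fixed 13; total 53.
{Alpha}: service 35 + fixed 22 = 57
{Alpha, Bravo, Charlie, Delta, Echo}: M1→Bravo 2, M2→Alpha 6, M3→Alpha 3, M4→Charlie 4, M5→Charlie 3. Service 18; fixed 101; total 119.
No other subset beats 49.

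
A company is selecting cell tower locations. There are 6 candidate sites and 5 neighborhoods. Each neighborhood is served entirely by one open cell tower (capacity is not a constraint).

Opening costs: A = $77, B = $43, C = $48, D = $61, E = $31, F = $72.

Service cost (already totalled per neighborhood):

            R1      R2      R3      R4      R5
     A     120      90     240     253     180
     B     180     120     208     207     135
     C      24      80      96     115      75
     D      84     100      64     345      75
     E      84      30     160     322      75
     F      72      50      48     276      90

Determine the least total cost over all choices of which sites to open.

For any fixed open set, each neighborhood goes to its cheapest open site; total = fixed + service.
{C, E}: R1→C 24, R2→E 30, R3→C 96, R4→C 115, R5→C 75. Service 340; fixed 79; total 419.
{C, F}: service 312 + fixed 120 = 432
{C}: service 390 + fixed 48 = 438
{A, B, C, D, E, F}: R1→C 24, R2→E 30, R3→F 48, R4→C 115, R5→C 75. Service 292; fixed 332; total 624.
No other subset beats 419.

Minimum total cost: 419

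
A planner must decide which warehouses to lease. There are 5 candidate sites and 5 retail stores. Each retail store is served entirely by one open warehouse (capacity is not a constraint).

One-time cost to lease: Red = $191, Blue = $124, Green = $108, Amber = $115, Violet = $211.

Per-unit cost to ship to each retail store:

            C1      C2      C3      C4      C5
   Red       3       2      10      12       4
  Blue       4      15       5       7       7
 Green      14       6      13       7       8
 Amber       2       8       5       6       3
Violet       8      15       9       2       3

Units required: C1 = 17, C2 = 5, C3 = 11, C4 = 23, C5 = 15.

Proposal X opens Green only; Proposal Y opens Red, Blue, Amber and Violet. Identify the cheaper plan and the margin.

Proposal X: {Green}: C1→Green 14·17=238, C2→Green 6·5=30, C3→Green 13·11=143, C4→Green 7·23=161, C5→Green 8·15=120. Service 692; fixed 108; total 800.
Proposal Y: {Red, Blue, Amber, Violet}: C1→Amber 2·17=34, C2→Red 2·5=10, C3→Blue 5·11=55, C4→Violet 2·23=46, C5→Amber 3·15=45. Service 190; fixed 641; total 831.
Difference: |800 − 831| = 31.

Proposal X is cheaper by 31.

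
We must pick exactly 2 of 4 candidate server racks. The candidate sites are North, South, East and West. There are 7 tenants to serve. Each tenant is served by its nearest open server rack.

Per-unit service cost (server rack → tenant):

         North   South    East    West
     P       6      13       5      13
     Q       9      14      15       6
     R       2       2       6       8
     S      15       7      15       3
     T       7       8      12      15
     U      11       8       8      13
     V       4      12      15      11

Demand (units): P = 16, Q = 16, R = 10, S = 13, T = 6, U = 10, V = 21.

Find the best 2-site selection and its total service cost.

With exactly 2 open, each tenant uses its cheapest among the chosen.
{North, West}: P→North 6·16=96, Q→West 6·16=96, R→North 2·10=20, S→West 3·13=39, T→North 7·6=42, U→North 11·10=110, V→North 4·21=84. Service cost 487.
{North, South}: service cost 557
{North, East}: service cost 645
Among all 6 size-2 choices, {North, West} is lowest.

Choose North and West; total service cost 487.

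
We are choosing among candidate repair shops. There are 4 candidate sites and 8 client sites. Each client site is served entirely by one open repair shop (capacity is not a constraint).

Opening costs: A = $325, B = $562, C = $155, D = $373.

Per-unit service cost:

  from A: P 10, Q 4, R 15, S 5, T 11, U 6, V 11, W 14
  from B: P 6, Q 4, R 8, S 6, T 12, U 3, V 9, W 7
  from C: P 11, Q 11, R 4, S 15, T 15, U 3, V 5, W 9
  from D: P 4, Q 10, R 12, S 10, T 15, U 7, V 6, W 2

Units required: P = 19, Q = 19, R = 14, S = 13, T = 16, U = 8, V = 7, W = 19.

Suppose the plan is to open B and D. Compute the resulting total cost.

Each client site is assigned to its cheapest site among the open ones.
{B, D}: P→D 4·19=76, Q→B 4·19=76, R→B 8·14=112, S→B 6·13=78, T→B 12·16=192, U→B 3·8=24, V→D 6·7=42, W→D 2·19=38. Service 638; fixed 935; total 1573.

Total cost: 1573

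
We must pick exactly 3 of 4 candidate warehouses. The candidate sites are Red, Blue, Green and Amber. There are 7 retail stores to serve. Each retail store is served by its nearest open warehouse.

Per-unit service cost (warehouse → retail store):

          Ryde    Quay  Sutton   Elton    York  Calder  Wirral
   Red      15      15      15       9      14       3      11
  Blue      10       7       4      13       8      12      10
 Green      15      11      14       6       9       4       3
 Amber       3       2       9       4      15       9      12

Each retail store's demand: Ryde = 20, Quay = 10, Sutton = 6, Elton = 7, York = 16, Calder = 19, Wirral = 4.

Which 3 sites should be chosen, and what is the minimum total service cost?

With exactly 3 open, each retail store uses its cheapest among the chosen.
{Blue, Green, Amber}: Ryde→Amber 3·20=60, Quay→Amber 2·10=20, Sutton→Blue 4·6=24, Elton→Amber 4·7=28, York→Blue 8·16=128, Calder→Green 4·19=76, Wirral→Green 3·4=12. Service cost 348.
{Red, Blue, Amber}: service cost 357
{Red, Green, Amber}: service cost 375
Among all 4 size-3 choices, {Blue, Green, Amber} is lowest.

Choose Blue, Green and Amber; total service cost 348.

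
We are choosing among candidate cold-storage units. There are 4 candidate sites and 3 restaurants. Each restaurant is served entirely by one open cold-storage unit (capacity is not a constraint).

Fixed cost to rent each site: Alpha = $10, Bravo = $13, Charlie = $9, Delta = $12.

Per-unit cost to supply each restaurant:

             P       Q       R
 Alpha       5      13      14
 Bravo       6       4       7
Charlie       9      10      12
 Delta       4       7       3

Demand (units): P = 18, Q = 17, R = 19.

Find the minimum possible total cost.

For any fixed open set, each restaurant goes to its cheapest open site; total = fixed + service.
{Bravo, Delta}: P→Delta 4·18=72, Q→Bravo 4·17=68, R→Delta 3·19=57. Service 197; fixed 25; total 222.
{Bravo, Charlie, Delta}: service 197 + fixed 34 = 231
{Alpha, Bravo, Delta}: service 197 + fixed 35 = 232
{Alpha, Bravo, Charlie, Delta}: service 197 + fixed 44 = 241
(All 15 nonempty subsets were checked; Bravo and Delta is lowest.)

Minimum total cost: 222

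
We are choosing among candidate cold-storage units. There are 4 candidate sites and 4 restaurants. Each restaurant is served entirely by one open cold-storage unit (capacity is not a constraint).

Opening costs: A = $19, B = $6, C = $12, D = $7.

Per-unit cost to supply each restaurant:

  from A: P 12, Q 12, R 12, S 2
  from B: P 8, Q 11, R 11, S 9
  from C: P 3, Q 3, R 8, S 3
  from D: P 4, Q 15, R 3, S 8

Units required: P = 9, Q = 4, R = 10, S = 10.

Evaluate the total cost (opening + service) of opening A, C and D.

Total cost: 127

Each restaurant is assigned to its cheapest site among the open ones.
{A, C, D}: P→C 3·9=27, Q→C 3·4=12, R→D 3·10=30, S→A 2·10=20. Service 89; fixed 38; total 127.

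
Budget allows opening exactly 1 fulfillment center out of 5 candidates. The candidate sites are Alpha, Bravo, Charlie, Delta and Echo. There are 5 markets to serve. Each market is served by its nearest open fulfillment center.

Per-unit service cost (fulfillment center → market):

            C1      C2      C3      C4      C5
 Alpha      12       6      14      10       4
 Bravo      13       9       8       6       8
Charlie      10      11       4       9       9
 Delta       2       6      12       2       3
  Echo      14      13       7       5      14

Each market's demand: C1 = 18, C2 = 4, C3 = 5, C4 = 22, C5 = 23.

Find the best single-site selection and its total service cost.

Choose Delta only; total service cost 233.

With exactly 1 open, each market uses its cheapest among the chosen.
{Delta}: C1→Delta 2·18=36, C2→Delta 6·4=24, C3→Delta 12·5=60, C4→Delta 2·22=44, C5→Delta 3·23=69. Service cost 233.
{Alpha}: service cost 622
{Bravo}: service cost 626
Among all 5 size-1 choices, {Delta} is lowest.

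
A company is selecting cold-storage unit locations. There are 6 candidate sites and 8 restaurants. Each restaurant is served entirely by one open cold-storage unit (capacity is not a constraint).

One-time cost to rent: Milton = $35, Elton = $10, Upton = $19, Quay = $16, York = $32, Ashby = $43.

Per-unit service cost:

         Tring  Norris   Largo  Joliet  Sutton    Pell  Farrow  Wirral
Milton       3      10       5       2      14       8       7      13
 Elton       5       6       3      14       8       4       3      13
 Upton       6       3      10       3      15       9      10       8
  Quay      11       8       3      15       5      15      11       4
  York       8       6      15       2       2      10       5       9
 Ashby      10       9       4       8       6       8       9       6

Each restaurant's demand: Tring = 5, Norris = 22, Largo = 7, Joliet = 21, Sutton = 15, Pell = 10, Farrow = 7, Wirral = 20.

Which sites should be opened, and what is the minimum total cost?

For any fixed open set, each restaurant goes to its cheapest open site; total = fixed + service.
{Elton, Upton, Quay, York}: Tring→Elton 5·5=25, Norris→Upton 3·22=66, Largo→Elton 3·7=21, Joliet→York 2·21=42, Sutton→York 2·15=30, Pell→Elton 4·10=40, Farrow→Elton 3·7=21, Wirral→Quay 4·20=80. Service 325; fixed 77; total 402.
{Milton, Elton, Upton, Quay, York}: service 315 + fixed 112 = 427
{Elton, Upton, Quay}: service 391 + fixed 45 = 436
{Milton, Elton, Upton, Quay, York, Ashby}: service 315 + fixed 155 = 470
No other subset beats 402.

Open Elton, Upton, Quay and York; minimum total cost 402.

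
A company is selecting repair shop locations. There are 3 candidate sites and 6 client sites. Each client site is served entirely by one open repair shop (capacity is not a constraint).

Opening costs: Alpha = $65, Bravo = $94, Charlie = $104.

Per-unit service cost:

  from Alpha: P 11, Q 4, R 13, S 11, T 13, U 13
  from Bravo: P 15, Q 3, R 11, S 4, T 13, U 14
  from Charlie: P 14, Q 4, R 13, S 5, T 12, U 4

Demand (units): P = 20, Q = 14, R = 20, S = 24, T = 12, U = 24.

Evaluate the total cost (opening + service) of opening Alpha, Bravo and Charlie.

Each client site is assigned to its cheapest site among the open ones.
{Alpha, Bravo, Charlie}: P→Alpha 11·20=220, Q→Bravo 3·14=42, R→Bravo 11·20=220, S→Bravo 4·24=96, T→Charlie 12·12=144, U→Charlie 4·24=96. Service 818; fixed 263; total 1081.

Total cost: 1081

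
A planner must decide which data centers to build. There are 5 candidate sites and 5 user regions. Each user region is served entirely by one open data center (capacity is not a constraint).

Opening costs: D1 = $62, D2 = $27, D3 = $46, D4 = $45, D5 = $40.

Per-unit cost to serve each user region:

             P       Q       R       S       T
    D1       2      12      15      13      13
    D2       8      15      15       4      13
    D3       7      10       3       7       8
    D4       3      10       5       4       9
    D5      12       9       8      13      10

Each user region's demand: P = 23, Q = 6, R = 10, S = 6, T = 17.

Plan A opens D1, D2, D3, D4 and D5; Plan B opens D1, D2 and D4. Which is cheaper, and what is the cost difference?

Plan B is cheaper by 43.

Plan A: {D1, D2, D3, D4, D5}: P→D1 2·23=46, Q→D5 9·6=54, R→D3 3·10=30, S→D2 4·6=24, T→D3 8·17=136. Service 290; fixed 220; total 510.
Plan B: {D1, D2, D4}: P→D1 2·23=46, Q→D4 10·6=60, R→D4 5·10=50, S→D2 4·6=24, T→D4 9·17=153. Service 333; fixed 134; total 467.
Difference: |510 − 467| = 43.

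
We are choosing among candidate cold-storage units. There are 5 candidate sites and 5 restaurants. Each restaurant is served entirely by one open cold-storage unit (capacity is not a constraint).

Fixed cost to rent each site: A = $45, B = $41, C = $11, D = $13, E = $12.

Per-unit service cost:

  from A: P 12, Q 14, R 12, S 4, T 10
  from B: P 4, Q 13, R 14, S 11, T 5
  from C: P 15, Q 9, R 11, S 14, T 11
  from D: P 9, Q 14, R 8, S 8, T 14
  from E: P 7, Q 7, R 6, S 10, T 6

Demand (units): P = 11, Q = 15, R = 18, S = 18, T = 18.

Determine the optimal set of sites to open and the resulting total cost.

For any fixed open set, each restaurant goes to its cheapest open site; total = fixed + service.
{A, B, E}: P→B 4·11=44, Q→E 7·15=105, R→E 6·18=108, S→A 4·18=72, T→B 5·18=90. Service 419; fixed 98; total 517.
{A, E}: P→E 7·11=77, Q→E 7·15=105, R→E 6·18=108, S→A 4·18=72, T→E 6·18=108. Service 470; fixed 57; total 527.
{A, B, C, E}: service 419 + fixed 109 = 528
{A, B, C, D, E}: service 419 + fixed 122 = 541
No other subset beats 517.

Open A, B and E; minimum total cost 517.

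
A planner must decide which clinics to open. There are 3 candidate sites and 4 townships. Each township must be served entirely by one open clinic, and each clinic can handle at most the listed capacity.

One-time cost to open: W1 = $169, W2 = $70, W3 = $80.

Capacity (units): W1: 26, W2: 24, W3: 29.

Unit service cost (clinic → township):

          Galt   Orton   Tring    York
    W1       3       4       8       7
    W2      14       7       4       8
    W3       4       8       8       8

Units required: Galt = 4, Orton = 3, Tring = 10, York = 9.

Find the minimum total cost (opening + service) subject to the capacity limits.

Open {W3}: Galt→W3 4·4=16, Orton→W3 8·3=24, Tring→W3 8·10=80, York→W3 8·9=72.
Loads: W3 carries 26/29. Service 192; fixed 80; total 272.
Next best feasible plan costs 299.

Minimum total cost: 272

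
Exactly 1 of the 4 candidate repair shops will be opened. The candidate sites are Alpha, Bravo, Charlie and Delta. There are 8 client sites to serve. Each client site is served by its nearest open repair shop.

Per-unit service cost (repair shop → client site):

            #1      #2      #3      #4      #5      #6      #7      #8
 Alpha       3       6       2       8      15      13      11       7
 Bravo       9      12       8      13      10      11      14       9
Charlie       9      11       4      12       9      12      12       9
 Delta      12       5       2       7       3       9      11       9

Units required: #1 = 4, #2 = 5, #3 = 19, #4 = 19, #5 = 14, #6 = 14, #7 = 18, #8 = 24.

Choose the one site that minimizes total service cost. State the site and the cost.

With exactly 1 open, each client site uses its cheapest among the chosen.
{Delta}: #1→Delta 12·4=48, #2→Delta 5·5=25, #3→Delta 2·19=38, #4→Delta 7·19=133, #5→Delta 3·14=42, #6→Delta 9·14=126, #7→Delta 11·18=198, #8→Delta 9·24=216. Service cost 826.
{Alpha}: service cost 990
{Charlie}: service cost 1121
Among all 4 size-1 choices, {Delta} is lowest.

Choose Delta only; total service cost 826.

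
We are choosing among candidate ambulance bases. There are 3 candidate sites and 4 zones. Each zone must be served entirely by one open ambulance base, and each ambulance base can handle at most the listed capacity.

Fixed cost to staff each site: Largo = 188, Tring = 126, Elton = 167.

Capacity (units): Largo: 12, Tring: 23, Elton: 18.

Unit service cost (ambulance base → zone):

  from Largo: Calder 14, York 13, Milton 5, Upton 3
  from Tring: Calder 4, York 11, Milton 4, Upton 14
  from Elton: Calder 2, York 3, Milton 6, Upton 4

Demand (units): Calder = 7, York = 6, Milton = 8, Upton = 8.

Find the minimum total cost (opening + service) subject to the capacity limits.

Open {Tring, Elton}: Calder→Tring 4·7=28, York→Elton 3·6=18, Milton→Tring 4·8=32, Upton→Elton 4·8=32.
Loads: Tring carries 15/23, Elton carries 14/18. Service 110; fixed 293; total 403.
Next best feasible plan costs 437.

Minimum total cost: 403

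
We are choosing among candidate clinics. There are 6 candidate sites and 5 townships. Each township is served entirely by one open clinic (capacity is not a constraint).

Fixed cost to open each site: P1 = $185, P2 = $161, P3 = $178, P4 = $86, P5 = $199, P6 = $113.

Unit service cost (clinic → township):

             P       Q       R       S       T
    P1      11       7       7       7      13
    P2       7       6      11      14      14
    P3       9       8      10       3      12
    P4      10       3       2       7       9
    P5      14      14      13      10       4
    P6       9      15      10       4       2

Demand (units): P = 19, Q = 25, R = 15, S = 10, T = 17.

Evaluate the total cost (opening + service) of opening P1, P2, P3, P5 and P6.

Total cost: 1288

Each township is assigned to its cheapest site among the open ones.
{P1, P2, P3, P5, P6}: P→P2 7·19=133, Q→P2 6·25=150, R→P1 7·15=105, S→P3 3·10=30, T→P6 2·17=34. Service 452; fixed 836; total 1288.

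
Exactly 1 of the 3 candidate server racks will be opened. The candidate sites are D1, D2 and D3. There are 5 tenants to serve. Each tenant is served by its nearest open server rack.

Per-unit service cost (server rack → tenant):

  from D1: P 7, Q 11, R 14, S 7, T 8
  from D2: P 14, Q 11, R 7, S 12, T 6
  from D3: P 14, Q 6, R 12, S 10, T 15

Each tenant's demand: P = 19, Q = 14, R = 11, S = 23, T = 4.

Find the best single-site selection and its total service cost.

Choose D1 only; total service cost 634.

With exactly 1 open, each tenant uses its cheapest among the chosen.
{D1}: P→D1 7·19=133, Q→D1 11·14=154, R→D1 14·11=154, S→D1 7·23=161, T→D1 8·4=32. Service cost 634.
{D3}: service cost 772
{D2}: service cost 797
Among all 3 size-1 choices, {D1} is lowest.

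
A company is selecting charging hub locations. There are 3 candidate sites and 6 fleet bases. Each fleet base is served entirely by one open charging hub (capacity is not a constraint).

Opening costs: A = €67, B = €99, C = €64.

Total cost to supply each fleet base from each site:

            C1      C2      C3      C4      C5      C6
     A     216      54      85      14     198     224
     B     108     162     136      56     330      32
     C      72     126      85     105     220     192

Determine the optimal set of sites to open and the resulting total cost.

For any fixed open set, each fleet base goes to its cheapest open site; total = fixed + service.
{A, B}: C1→B 108, C2→A 54, C3→A 85, C4→A 14, C5→A 198, C6→B 32. Service 491; fixed 166; total 657.
{A, B, C}: service 455 + fixed 230 = 685
{A, C}: service 615 + fixed 131 = 746
{C}: C1→C 72, C2→C 126, C3→C 85, C4→C 105, C5→C 220, C6→C 192. Service 800; fixed 64; total 864.
No other subset beats 657.

Open A and B; minimum total cost 657.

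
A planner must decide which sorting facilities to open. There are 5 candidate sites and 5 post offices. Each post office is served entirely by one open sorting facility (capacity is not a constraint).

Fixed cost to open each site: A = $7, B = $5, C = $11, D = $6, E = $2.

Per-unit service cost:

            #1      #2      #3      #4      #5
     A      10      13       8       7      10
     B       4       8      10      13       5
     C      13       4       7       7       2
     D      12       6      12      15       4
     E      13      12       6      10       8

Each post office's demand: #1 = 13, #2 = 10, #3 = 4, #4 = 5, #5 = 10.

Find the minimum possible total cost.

For any fixed open set, each post office goes to its cheapest open site; total = fixed + service.
{B, C, E}: #1→B 4·13=52, #2→C 4·10=40, #3→E 6·4=24, #4→C 7·5=35, #5→C 2·10=20. Service 171; fixed 18; total 189.
{B, C}: service 175 + fixed 16 = 191
{B, C, D, E}: service 171 + fixed 24 = 195
{A, B, C, D, E}: #1→B 4·13=52, #2→C 4·10=40, #3→E 6·4=24, #4→A 7·5=35, #5→C 2·10=20. Service 171; fixed 31; total 202.
No other subset beats 189.

Minimum total cost: 189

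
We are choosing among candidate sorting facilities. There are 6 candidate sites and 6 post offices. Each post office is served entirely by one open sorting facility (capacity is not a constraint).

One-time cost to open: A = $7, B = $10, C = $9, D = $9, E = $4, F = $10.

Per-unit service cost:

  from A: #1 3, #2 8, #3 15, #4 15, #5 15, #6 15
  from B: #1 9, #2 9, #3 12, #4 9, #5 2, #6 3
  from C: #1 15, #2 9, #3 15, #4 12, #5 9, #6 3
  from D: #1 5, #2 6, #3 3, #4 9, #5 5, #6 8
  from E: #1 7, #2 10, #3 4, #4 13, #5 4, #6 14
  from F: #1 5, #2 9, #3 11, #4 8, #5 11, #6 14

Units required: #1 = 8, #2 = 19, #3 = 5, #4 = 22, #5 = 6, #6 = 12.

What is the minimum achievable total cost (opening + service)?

For any fixed open set, each post office goes to its cheapest open site; total = fixed + service.
{A, B, D, F}: #1→A 3·8=24, #2→D 6·19=114, #3→D 3·5=15, #4→F 8·22=176, #5→B 2·6=12, #6→B 3·12=36. Service 377; fixed 36; total 413.
{A, B, D, E, F}: service 377 + fixed 40 = 417
{A, B, C, D, F}: service 377 + fixed 45 = 422
{A, B, C, D, E, F}: service 377 + fixed 49 = 426
No other subset beats 413.

Minimum total cost: 413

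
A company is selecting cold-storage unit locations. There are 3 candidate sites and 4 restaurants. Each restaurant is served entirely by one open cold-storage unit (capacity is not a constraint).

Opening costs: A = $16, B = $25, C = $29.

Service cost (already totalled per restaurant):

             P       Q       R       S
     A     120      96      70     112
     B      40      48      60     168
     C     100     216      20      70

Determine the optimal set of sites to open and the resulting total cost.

Open B and C; minimum total cost 232.

For any fixed open set, each restaurant goes to its cheapest open site; total = fixed + service.
{B, C}: P→B 40, Q→B 48, R→C 20, S→C 70. Service 178; fixed 54; total 232.
{A, B, C}: P→B 40, Q→B 48, R→C 20, S→C 70. Service 178; fixed 70; total 248.
{A, B}: P→B 40, Q→B 48, R→B 60, S→A 112. Service 260; fixed 41; total 301.
{A}: service 398 + fixed 16 = 414
No other subset beats 232.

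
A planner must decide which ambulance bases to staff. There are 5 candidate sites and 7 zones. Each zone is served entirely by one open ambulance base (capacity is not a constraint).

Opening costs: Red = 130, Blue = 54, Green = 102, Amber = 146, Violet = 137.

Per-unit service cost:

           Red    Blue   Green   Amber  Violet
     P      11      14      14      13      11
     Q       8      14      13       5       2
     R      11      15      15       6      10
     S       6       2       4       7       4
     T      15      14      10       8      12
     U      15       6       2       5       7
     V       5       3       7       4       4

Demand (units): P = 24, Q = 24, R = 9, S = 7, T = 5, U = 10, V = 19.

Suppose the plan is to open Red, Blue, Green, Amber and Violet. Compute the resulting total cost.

Each zone is assigned to its cheapest site among the open ones.
{Red, Blue, Green, Amber, Violet}: P→Red 11·24=264, Q→Violet 2·24=48, R→Amber 6·9=54, S→Blue 2·7=14, T→Amber 8·5=40, U→Green 2·10=20, V→Blue 3·19=57. Service 497; fixed 569; total 1066.

Total cost: 1066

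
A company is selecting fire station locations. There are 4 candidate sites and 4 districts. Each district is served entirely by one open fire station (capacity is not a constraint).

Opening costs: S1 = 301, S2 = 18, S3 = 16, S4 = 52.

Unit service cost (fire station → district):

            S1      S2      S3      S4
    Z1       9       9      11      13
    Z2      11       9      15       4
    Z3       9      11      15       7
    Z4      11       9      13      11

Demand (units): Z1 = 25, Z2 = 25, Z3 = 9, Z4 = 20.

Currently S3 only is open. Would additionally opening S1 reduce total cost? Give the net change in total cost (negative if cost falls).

Current service cost with {S3}: 1045.
Adding S1: each district re-picks its cheapest; new service cost 801, saving 244.
Extra fixed cost: 301. Net change = 301 − 244 = 57.
(Totals: 1061 → 1118.)

No — net change +57 (cost rises by 57).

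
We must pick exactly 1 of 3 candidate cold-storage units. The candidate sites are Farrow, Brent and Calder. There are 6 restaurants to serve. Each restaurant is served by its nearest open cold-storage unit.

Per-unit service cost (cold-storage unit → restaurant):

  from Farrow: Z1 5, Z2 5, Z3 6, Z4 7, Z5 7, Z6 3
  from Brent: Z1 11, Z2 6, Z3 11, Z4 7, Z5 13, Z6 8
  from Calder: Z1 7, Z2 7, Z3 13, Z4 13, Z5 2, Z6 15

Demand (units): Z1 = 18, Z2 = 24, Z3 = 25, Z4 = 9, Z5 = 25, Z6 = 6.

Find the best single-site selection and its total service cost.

Choose Farrow only; total service cost 616.

With exactly 1 open, each restaurant uses its cheapest among the chosen.
{Farrow}: Z1→Farrow 5·18=90, Z2→Farrow 5·24=120, Z3→Farrow 6·25=150, Z4→Farrow 7·9=63, Z5→Farrow 7·25=175, Z6→Farrow 3·6=18. Service cost 616.
{Calder}: service cost 876
{Brent}: service cost 1053
Among all 3 size-1 choices, {Farrow} is lowest.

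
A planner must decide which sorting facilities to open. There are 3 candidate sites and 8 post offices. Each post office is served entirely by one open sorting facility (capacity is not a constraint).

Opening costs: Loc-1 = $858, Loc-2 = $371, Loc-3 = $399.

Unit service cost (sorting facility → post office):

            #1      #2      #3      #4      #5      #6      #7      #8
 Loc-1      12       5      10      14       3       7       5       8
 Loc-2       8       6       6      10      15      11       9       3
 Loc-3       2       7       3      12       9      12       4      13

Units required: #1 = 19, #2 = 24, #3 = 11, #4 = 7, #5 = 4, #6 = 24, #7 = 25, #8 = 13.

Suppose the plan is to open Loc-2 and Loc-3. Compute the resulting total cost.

Each post office is assigned to its cheapest site among the open ones.
{Loc-2, Loc-3}: #1→Loc-3 2·19=38, #2→Loc-2 6·24=144, #3→Loc-3 3·11=33, #4→Loc-2 10·7=70, #5→Loc-3 9·4=36, #6→Loc-2 11·24=264, #7→Loc-3 4·25=100, #8→Loc-2 3·13=39. Service 724; fixed 770; total 1494.

Total cost: 1494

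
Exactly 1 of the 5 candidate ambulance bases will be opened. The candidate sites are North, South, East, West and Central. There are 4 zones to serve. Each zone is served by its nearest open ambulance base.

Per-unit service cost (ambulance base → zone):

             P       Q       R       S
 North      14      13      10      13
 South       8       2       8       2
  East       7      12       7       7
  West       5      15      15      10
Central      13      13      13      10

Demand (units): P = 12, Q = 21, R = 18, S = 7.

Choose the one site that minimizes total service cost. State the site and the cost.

With exactly 1 open, each zone uses its cheapest among the chosen.
{South}: P→South 8·12=96, Q→South 2·21=42, R→South 8·18=144, S→South 2·7=14. Service cost 296.
{East}: service cost 511
{North}: service cost 712
Among all 5 size-1 choices, {South} is lowest.

Choose South only; total service cost 296.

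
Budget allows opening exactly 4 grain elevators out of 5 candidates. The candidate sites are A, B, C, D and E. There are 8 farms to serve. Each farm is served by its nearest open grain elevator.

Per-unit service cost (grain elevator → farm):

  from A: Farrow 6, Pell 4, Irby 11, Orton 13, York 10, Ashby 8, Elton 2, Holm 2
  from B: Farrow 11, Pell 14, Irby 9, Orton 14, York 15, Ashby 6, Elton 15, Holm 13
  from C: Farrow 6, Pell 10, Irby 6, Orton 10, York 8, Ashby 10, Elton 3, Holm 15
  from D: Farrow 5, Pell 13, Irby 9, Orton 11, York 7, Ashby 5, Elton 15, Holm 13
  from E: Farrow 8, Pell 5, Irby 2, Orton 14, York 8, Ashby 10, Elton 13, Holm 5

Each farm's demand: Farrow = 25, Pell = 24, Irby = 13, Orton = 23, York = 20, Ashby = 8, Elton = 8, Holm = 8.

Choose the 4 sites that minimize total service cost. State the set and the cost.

Choose A, C, D and E; total service cost 689.

With exactly 4 open, each farm uses its cheapest among the chosen.
{A, C, D, E}: Farrow→D 5·25=125, Pell→A 4·24=96, Irby→E 2·13=26, Orton→C 10·23=230, York→D 7·20=140, Ashby→D 5·8=40, Elton→A 2·8=16, Holm→A 2·8=16. Service cost 689.
{A, B, D, E}: service cost 712
{A, B, C, D}: service cost 741
Among all 5 size-4 choices, {A, C, D, E} is lowest.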